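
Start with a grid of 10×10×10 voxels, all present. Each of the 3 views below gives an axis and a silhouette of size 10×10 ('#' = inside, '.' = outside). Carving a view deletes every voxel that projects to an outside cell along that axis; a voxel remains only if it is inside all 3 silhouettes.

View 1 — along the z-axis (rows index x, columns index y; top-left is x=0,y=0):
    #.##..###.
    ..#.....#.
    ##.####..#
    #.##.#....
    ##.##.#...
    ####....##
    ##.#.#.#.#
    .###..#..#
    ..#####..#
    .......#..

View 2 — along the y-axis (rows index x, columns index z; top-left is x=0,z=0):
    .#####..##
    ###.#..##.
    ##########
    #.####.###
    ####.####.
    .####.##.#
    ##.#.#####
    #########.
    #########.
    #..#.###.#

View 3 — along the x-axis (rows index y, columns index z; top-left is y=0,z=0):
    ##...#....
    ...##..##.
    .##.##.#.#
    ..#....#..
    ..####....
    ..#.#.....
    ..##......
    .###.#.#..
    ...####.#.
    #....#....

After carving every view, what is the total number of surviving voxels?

|visual hull| = 129

start: 10×10×10 = 1000 voxels
step 1: project along z, AND mask (48/100) → |grid| = 480
step 2: project along y, AND mask (78/100) → |grid| = 391
step 3: project along x, AND mask (35/100) → |grid| = 129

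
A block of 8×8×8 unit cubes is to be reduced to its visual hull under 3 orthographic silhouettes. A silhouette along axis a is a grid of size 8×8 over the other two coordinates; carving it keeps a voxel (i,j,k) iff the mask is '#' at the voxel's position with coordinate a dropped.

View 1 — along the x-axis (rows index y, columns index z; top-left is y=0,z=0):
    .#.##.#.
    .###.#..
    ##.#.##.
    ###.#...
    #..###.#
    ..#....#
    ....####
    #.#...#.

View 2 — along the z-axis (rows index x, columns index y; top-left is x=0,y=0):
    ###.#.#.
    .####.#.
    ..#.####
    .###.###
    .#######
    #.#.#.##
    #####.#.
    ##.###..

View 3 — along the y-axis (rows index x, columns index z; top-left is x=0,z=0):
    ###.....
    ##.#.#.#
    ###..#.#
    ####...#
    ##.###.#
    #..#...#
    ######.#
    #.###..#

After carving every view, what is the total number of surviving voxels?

|visual hull| = 111

initial block: 8^3 = 512
V1 x: intersect with YZ mask (31 set) -- 248 left
V2 z: intersect with XY mask (44 set) -- 178 left
V3 y: intersect with XZ mask (39 set) -- 111 left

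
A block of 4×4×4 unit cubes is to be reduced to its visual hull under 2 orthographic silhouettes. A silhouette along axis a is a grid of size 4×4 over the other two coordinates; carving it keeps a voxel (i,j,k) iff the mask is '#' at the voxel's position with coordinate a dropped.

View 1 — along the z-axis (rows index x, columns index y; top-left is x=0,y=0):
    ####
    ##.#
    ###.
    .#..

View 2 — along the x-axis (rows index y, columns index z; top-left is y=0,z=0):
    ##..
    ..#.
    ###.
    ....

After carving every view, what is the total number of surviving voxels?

initial block: 4^3 = 64
step 1: project along z, AND mask (11/16) → |grid| = 44
step 2: project along x, AND mask (6/16) → |grid| = 16

voxel count = 16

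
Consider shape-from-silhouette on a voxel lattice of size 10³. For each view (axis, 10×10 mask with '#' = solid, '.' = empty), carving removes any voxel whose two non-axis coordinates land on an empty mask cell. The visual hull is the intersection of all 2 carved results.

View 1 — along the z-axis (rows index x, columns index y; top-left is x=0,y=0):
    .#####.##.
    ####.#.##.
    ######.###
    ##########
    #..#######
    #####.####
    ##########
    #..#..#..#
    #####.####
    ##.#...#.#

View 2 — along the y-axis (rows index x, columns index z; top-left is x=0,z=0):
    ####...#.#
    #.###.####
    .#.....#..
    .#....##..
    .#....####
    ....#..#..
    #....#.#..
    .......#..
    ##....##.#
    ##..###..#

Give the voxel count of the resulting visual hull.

remaining voxels: 313

full grid |V| = 1000
[1] z-view keeps 78 columns → grid now 780
[2] y-view keeps 41 columns → grid now 313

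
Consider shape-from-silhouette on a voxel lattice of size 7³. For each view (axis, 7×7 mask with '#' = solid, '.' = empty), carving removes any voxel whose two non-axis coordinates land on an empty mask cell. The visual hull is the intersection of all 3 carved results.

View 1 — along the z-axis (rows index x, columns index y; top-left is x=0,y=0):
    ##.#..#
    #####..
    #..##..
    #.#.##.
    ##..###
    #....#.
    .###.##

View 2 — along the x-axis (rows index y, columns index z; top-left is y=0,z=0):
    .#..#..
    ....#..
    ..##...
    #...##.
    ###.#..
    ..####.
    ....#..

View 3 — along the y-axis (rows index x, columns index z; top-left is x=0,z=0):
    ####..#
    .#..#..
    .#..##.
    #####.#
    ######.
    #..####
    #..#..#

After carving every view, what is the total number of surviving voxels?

remaining voxels: 44

full grid |V| = 343
V1 z: intersect with XY mask (28 set) -- 196 left
V2 x: intersect with YZ mask (17 set) -- 69 left
V3 y: intersect with XZ mask (30 set) -- 44 left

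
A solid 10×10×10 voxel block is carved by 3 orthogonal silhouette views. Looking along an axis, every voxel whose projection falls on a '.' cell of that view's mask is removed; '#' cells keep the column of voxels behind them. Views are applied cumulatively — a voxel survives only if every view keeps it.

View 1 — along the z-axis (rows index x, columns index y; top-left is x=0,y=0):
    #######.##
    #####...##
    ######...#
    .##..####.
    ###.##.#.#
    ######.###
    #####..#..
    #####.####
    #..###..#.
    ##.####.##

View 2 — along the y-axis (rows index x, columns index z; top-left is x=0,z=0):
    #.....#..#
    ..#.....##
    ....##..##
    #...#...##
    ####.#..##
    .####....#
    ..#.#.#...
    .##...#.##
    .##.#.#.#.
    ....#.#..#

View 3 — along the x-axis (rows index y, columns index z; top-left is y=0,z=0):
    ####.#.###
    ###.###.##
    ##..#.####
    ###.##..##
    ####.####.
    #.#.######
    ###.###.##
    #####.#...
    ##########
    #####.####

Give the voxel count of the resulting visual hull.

252 voxels

initial block: 10^3 = 1000
V1 z: intersect with XY mask (73 set) -- 730 left
V2 y: intersect with XZ mask (42 set) -- 306 left
V3 x: intersect with YZ mask (79 set) -- 252 left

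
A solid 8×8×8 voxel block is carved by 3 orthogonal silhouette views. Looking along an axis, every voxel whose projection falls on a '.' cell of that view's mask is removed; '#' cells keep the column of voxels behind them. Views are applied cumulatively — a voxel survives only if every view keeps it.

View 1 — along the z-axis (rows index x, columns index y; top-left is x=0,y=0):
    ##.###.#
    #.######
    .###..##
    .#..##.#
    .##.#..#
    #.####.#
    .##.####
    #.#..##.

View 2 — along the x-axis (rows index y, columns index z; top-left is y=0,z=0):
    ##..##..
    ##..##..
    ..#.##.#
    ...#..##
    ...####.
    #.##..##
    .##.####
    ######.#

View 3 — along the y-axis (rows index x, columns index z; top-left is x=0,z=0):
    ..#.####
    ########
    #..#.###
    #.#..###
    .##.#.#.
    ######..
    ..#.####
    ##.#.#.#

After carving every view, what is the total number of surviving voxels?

before carving: 512 voxels (8×8×8)
step 1: project along z, AND mask (42/64) → |grid| = 336
step 2: project along x, AND mask (37/64) → |grid| = 199
step 3: project along y, AND mask (43/64) → |grid| = 136

remaining voxels: 136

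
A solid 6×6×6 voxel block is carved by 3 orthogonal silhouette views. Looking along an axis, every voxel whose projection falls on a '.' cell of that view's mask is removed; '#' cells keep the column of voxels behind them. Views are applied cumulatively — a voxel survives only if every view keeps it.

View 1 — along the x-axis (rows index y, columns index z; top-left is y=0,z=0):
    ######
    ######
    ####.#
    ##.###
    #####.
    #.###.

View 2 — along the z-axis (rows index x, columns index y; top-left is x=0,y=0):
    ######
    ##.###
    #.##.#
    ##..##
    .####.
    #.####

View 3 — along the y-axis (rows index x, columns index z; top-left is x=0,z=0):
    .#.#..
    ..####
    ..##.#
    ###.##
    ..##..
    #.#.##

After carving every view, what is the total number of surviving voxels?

remaining voxels: 78

initial block: 6^3 = 216
after view 1 [x-axis, 31 of 36 cells solid] → remaining = 186
after view 2 [z-axis, 28 of 36 cells solid] → remaining = 144
after view 3 [y-axis, 20 of 36 cells solid] → remaining = 78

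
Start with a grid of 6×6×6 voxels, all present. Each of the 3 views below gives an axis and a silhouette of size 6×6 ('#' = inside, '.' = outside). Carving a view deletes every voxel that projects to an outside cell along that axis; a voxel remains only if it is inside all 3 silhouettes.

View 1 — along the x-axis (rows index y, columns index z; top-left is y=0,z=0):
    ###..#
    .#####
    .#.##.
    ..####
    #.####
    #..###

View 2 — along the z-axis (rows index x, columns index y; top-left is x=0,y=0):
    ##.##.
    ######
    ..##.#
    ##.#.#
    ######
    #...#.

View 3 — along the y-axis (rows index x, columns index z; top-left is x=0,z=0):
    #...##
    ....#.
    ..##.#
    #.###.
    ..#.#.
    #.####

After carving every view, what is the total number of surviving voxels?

remaining voxels: 48

start: 6×6×6 = 216 voxels
after view 1 [x-axis, 25 of 36 cells solid] → remaining = 150
after view 2 [z-axis, 25 of 36 cells solid] → remaining = 105
after view 3 [y-axis, 18 of 36 cells solid] → remaining = 48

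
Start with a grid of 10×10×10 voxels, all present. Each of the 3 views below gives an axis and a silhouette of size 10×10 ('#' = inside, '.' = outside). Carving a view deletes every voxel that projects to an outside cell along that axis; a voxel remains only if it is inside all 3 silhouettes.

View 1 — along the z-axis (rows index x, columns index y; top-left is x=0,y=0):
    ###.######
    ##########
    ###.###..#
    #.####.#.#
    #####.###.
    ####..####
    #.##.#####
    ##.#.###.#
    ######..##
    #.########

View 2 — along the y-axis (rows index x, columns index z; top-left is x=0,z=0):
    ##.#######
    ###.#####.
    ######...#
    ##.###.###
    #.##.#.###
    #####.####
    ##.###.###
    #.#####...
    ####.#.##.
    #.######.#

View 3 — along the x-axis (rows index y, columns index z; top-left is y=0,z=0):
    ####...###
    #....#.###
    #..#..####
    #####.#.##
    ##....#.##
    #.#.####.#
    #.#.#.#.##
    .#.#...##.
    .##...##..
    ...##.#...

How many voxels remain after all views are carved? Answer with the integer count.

initial block: 10^3 = 1000
[1] z-view keeps 81 columns → grid now 810
[2] y-view keeps 77 columns → grid now 628
[3] x-view keeps 55 columns → grid now 344

voxel count = 344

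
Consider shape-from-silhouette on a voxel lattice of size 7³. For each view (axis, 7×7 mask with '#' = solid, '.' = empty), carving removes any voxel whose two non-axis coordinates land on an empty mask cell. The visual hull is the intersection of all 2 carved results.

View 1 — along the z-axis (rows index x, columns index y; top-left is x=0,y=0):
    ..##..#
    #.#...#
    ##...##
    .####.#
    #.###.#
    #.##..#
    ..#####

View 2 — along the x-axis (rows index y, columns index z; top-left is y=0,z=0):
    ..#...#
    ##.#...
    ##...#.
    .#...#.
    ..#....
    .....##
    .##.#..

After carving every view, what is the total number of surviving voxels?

start: 7×7×7 = 343 voxels
step 1: project along z, AND mask (29/49) → |grid| = 203
step 2: project along x, AND mask (16/49) → |grid| = 70

|visual hull| = 70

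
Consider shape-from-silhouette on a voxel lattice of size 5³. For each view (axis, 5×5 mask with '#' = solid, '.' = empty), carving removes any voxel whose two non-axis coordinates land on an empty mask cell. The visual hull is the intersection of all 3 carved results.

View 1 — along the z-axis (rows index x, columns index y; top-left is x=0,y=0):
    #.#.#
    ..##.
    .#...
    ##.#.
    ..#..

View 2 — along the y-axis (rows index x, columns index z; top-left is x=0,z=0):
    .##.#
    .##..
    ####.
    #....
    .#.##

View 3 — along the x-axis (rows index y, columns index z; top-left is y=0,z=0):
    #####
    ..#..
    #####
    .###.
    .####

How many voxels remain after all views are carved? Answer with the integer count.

18 voxels

before carving: 125 voxels (5×5×5)
[1] z-view keeps 10 columns → grid now 50
[2] y-view keeps 13 columns → grid now 23
[3] x-view keeps 18 columns → grid now 18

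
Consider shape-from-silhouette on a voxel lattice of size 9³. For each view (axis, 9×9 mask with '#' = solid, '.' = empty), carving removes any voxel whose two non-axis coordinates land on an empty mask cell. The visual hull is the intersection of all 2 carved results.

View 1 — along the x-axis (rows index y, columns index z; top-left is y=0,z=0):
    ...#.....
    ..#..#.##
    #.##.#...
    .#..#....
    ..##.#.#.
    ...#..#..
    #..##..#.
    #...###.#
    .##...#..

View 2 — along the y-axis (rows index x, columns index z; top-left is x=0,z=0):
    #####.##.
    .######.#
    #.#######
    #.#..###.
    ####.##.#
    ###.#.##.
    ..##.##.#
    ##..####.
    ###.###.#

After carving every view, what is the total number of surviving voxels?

start: 9×9×9 = 729 voxels
after view 1 [x-axis, 29 of 81 cells solid] → remaining = 261
after view 2 [y-axis, 58 of 81 cells solid] → remaining = 188

remaining voxels: 188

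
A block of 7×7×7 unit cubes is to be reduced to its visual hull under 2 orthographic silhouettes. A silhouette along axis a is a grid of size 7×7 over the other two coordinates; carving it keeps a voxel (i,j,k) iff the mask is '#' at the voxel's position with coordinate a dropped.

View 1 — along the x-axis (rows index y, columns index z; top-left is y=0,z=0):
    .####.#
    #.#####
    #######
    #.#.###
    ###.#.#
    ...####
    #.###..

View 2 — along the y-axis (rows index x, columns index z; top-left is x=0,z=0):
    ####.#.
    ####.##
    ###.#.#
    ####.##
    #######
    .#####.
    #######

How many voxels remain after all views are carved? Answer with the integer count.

205 voxels

initial block: 7^3 = 343
[1] x-view keeps 36 columns → grid now 252
[2] y-view keeps 41 columns → grid now 205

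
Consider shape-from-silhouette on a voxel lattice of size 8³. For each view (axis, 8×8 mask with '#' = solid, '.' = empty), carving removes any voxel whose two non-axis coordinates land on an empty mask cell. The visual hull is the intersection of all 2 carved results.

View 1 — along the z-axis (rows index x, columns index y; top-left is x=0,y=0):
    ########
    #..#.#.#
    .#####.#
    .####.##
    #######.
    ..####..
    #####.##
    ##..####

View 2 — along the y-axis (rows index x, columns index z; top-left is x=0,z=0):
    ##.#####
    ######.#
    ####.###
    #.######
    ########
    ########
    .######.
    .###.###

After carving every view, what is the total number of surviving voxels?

|visual hull| = 334

start: 8×8×8 = 512 voxels
[1] z-view keeps 48 columns → grid now 384
[2] y-view keeps 56 columns → grid now 334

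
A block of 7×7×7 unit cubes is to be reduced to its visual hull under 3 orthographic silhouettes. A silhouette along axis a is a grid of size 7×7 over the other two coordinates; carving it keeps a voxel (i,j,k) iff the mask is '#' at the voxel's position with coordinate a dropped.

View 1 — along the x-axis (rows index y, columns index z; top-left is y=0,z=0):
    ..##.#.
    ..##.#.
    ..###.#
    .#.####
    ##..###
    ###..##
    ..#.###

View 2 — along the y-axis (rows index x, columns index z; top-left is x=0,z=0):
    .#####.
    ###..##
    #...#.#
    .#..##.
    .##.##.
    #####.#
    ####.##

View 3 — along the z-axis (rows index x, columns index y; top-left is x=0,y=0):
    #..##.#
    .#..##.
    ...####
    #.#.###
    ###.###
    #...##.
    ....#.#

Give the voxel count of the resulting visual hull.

initial block: 7^3 = 343
[1] x-view keeps 29 columns → grid now 203
[2] y-view keeps 32 columns → grid now 133
[3] z-view keeps 27 columns → grid now 74

|visual hull| = 74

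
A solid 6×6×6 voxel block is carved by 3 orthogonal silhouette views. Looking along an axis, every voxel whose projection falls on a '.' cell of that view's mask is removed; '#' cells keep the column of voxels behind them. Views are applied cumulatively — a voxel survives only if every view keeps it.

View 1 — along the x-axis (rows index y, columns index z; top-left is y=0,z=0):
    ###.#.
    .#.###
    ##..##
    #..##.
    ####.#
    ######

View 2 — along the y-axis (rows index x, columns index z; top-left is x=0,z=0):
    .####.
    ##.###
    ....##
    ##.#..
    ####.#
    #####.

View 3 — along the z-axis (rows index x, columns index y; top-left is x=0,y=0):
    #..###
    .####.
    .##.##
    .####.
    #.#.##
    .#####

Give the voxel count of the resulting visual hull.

|visual hull| = 77

initial block: 6^3 = 216
step 1: project along x, AND mask (26/36) → |grid| = 156
step 2: project along y, AND mask (24/36) → |grid| = 106
step 3: project along z, AND mask (25/36) → |grid| = 77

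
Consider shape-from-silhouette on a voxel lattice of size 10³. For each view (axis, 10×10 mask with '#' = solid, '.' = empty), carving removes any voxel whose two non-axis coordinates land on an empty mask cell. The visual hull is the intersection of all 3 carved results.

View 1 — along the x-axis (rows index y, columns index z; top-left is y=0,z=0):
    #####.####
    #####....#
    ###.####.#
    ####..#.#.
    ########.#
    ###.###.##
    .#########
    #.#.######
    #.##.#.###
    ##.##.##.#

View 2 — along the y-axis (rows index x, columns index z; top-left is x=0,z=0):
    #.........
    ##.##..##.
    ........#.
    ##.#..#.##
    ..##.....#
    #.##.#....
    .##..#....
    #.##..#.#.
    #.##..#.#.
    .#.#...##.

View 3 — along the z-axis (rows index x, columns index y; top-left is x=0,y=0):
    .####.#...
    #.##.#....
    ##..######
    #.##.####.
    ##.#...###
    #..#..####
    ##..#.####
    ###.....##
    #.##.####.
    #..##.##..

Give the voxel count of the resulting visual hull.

|visual hull| = 171

before carving: 1000 voxels (10×10×10)
step 1: project along x, AND mask (77/100) → |grid| = 770
step 2: project along y, AND mask (38/100) → |grid| = 292
step 3: project along z, AND mask (60/100) → |grid| = 171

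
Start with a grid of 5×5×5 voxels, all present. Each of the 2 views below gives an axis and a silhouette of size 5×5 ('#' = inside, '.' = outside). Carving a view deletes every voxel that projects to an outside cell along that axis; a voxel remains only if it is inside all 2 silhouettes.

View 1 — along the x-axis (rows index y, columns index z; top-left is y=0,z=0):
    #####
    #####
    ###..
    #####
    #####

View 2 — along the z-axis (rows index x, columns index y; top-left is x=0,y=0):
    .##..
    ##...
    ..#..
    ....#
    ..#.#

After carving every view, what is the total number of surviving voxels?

34 voxels

initial block: 5^3 = 125
V1 x: intersect with YZ mask (23 set) -- 115 left
V2 z: intersect with XY mask (8 set) -- 34 left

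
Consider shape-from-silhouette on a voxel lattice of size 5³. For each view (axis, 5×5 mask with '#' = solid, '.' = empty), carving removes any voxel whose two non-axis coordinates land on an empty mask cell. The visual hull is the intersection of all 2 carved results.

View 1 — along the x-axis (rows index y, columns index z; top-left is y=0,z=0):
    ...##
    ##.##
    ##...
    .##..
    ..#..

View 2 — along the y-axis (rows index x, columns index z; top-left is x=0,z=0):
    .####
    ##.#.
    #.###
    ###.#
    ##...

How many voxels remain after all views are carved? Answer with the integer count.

|visual hull| = 38

full grid |V| = 125
after view 1 [x-axis, 11 of 25 cells solid] → remaining = 55
after view 2 [y-axis, 17 of 25 cells solid] → remaining = 38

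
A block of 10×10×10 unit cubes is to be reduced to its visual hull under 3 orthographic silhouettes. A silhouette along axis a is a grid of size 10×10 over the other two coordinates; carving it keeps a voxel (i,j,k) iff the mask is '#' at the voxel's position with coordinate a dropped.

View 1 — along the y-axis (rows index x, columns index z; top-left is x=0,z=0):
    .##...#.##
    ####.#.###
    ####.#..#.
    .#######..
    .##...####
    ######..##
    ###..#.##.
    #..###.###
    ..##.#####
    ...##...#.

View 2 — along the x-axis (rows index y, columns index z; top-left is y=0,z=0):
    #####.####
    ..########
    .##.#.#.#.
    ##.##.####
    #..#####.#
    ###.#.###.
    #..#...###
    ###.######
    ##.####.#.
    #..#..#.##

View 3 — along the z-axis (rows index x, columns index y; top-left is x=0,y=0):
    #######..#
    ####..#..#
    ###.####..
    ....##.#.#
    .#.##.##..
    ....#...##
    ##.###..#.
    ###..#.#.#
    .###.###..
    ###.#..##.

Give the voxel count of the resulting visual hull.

initial block: 10^3 = 1000
V1 y: intersect with XZ mask (63 set) -- 630 left
V2 x: intersect with YZ mask (70 set) -- 432 left
V3 z: intersect with XY mask (57 set) -- 238 left

238 voxels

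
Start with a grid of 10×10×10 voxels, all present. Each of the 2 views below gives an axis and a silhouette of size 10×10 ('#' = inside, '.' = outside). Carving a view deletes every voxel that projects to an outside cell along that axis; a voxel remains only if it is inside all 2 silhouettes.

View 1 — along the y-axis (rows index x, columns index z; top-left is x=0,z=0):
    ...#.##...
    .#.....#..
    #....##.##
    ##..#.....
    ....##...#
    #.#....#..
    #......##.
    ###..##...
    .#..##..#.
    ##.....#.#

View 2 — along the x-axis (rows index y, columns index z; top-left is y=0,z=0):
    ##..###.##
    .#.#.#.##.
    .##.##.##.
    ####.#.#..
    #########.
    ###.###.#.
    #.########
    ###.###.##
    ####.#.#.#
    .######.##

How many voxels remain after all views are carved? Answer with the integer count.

before carving: 1000 voxels (10×10×10)
V1 y: intersect with XZ mask (35 set) -- 350 left
V2 x: intersect with YZ mask (72 set) -- 261 left

261 voxels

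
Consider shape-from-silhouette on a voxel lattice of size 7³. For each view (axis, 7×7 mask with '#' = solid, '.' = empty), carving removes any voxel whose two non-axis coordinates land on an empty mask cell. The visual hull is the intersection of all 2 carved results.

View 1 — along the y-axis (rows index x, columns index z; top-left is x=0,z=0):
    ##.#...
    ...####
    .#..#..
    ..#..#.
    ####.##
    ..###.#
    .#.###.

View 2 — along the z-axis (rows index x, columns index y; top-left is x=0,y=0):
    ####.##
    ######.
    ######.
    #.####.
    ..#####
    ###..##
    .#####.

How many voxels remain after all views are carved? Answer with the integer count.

|visual hull| = 134

full grid |V| = 343
[1] y-view keeps 25 columns → grid now 175
[2] z-view keeps 38 columns → grid now 134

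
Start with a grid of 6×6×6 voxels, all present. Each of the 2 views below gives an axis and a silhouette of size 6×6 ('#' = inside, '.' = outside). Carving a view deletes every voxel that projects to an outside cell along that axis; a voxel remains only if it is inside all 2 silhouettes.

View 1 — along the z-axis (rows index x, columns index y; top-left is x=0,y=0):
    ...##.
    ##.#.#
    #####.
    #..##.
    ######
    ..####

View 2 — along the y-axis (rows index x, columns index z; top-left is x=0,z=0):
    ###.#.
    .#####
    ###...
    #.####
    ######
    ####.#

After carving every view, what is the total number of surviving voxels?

remaining voxels: 114

start: 6×6×6 = 216 voxels
step 1: project along z, AND mask (24/36) → |grid| = 144
step 2: project along y, AND mask (28/36) → |grid| = 114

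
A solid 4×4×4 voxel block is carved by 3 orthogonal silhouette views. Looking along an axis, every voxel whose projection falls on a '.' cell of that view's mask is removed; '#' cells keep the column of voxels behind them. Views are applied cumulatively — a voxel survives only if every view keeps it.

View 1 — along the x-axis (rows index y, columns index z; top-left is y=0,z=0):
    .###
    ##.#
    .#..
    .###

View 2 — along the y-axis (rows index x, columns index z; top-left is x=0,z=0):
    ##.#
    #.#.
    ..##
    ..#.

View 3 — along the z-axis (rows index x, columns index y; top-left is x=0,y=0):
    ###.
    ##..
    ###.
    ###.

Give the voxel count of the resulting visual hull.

|visual hull| = 12

initial block: 4^3 = 64
carve view 1 (along x, YZ-mask fill 10/16): 40 voxels remain
carve view 2 (along y, XZ-mask fill 8/16): 18 voxels remain
carve view 3 (along z, XY-mask fill 11/16): 12 voxels remain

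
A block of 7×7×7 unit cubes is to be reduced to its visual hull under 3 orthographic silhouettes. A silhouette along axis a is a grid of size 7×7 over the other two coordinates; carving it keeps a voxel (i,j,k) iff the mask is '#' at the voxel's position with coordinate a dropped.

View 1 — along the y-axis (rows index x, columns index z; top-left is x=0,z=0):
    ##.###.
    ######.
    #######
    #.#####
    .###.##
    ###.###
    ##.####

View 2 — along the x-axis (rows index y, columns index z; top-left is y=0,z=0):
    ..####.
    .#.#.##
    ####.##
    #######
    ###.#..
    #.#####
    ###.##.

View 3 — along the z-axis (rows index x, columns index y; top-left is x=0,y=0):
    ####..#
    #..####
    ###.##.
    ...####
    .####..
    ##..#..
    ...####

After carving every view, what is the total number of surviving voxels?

full grid |V| = 343
  1. axis=1 (XZ plane), |mask|=41  ⇒  voxels=287
  2. axis=0 (YZ plane), |mask|=36  ⇒  voxels=212
  3. axis=2 (XY plane), |mask|=30  ⇒  voxels=130

130 voxels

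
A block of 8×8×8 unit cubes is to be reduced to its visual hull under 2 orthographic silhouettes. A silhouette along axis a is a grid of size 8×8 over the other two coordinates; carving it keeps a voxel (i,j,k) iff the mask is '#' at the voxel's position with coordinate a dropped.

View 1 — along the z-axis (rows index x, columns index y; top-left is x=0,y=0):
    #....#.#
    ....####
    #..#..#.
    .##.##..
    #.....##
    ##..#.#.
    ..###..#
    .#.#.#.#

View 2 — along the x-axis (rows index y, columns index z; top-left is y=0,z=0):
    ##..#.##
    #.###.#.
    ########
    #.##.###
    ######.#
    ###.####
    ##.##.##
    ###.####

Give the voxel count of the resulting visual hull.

start: 8×8×8 = 512 voxels
after view 1 [z-axis, 29 of 64 cells solid] → remaining = 232
after view 2 [x-axis, 51 of 64 cells solid] → remaining = 184

|visual hull| = 184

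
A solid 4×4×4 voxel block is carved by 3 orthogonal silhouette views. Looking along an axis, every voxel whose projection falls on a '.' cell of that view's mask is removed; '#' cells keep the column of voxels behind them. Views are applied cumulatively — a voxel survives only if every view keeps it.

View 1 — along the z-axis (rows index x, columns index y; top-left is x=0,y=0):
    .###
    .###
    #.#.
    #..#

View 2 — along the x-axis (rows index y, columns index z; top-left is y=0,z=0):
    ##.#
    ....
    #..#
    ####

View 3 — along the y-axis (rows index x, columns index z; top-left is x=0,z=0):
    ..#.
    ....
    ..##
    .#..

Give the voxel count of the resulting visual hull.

5 voxels

start: 4×4×4 = 64 voxels
step 1: project along z, AND mask (10/16) → |grid| = 40
step 2: project along x, AND mask (9/16) → |grid| = 24
step 3: project along y, AND mask (4/16) → |grid| = 5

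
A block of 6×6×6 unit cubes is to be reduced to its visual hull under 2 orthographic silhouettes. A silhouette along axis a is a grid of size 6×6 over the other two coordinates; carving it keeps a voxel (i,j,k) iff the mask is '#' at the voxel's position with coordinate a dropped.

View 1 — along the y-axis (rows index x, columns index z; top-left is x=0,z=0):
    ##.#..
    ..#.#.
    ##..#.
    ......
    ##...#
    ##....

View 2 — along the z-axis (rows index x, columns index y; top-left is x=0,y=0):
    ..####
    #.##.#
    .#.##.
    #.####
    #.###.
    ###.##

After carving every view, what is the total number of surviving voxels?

initial block: 6^3 = 216
  1. axis=1 (XZ plane), |mask|=13  ⇒  voxels=78
  2. axis=2 (XY plane), |mask|=25  ⇒  voxels=51

51 voxels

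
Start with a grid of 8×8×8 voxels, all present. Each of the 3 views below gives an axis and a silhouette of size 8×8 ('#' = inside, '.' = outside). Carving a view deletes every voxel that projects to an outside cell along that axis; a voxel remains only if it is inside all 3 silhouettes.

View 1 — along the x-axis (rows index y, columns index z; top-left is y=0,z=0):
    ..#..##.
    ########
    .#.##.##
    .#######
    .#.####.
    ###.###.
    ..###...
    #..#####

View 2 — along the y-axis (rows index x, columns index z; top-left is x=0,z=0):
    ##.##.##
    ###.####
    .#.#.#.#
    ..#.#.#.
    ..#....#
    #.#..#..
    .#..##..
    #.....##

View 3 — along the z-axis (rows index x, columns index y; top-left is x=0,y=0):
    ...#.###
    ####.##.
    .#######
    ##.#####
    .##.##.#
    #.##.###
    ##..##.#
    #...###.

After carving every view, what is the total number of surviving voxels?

voxel count = 112

full grid |V| = 512
after view 1 [x-axis, 43 of 64 cells solid] → remaining = 344
after view 2 [y-axis, 31 of 64 cells solid] → remaining = 164
after view 3 [z-axis, 44 of 64 cells solid] → remaining = 112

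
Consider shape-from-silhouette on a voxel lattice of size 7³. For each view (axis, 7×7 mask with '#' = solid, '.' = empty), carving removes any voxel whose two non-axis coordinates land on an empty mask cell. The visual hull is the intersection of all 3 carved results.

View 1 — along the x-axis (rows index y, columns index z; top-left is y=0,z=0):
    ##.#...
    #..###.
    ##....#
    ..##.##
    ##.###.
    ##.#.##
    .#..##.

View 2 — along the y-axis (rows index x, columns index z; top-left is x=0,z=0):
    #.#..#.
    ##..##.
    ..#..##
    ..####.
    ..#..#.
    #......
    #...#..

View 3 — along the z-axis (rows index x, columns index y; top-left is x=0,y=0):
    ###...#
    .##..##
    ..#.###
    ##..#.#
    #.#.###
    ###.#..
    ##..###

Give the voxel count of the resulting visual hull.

|visual hull| = 44

full grid |V| = 343
after view 1 [x-axis, 27 of 49 cells solid] → remaining = 189
after view 2 [y-axis, 19 of 49 cells solid] → remaining = 71
after view 3 [z-axis, 30 of 49 cells solid] → remaining = 44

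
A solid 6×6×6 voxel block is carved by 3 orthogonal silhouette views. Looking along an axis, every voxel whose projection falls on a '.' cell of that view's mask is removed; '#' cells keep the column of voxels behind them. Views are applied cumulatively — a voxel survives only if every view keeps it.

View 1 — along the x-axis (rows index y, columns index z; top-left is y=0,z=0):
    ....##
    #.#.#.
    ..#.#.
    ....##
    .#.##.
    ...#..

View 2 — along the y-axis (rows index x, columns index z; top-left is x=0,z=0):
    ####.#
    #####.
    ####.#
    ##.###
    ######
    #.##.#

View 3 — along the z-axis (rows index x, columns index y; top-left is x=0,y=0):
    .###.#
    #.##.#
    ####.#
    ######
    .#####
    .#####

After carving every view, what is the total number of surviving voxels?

before carving: 216 voxels (6×6×6)
V1 x: intersect with YZ mask (13 set) -- 78 left
V2 y: intersect with XZ mask (30 set) -- 58 left
V3 z: intersect with XY mask (29 set) -- 44 left

remaining voxels: 44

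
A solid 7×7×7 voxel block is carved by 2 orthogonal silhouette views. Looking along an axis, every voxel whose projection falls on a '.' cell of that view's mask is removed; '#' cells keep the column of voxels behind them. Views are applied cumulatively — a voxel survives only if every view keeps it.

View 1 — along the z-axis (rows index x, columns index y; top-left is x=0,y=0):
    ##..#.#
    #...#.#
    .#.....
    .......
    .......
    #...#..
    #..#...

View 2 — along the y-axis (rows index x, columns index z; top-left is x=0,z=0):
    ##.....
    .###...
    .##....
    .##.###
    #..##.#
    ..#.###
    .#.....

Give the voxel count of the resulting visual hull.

start: 7×7×7 = 343 voxels
after view 1 [z-axis, 12 of 49 cells solid] → remaining = 84
after view 2 [y-axis, 21 of 49 cells solid] → remaining = 29

remaining voxels: 29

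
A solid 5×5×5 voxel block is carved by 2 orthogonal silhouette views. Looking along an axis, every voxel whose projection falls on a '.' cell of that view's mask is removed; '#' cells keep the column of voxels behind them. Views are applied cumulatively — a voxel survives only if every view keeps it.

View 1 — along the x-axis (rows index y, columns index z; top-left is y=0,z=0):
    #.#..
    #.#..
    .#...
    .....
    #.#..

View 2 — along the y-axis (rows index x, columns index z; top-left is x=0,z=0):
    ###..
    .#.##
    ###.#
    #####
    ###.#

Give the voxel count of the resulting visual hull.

29 voxels

full grid |V| = 125
V1 x: intersect with YZ mask (7 set) -- 35 left
V2 y: intersect with XZ mask (19 set) -- 29 left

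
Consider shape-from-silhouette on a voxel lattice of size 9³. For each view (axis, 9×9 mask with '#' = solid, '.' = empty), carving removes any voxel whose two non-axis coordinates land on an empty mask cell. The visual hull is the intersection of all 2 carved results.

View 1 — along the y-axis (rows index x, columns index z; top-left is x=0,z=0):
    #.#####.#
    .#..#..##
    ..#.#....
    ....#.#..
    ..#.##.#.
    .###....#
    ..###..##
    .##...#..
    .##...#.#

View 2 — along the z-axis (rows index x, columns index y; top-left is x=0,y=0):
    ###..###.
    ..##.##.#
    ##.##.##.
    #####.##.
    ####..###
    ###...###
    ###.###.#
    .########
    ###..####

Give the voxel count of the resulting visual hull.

initial block: 9^3 = 729
carve view 1 (along y, XZ-mask fill 35/81): 315 voxels remain
carve view 2 (along z, XY-mask fill 59/81): 227 voxels remain

|visual hull| = 227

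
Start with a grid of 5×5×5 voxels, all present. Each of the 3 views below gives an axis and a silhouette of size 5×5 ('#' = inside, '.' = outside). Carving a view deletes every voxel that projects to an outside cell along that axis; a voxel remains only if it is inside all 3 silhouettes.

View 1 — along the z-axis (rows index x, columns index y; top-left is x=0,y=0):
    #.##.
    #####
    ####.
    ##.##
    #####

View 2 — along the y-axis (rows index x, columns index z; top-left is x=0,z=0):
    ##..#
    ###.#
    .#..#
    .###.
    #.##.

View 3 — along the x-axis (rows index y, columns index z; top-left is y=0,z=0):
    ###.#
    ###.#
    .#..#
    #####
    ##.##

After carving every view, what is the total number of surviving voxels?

|visual hull| = 51

full grid |V| = 125
step 1: project along z, AND mask (21/25) → |grid| = 105
step 2: project along y, AND mask (15/25) → |grid| = 64
step 3: project along x, AND mask (19/25) → |grid| = 51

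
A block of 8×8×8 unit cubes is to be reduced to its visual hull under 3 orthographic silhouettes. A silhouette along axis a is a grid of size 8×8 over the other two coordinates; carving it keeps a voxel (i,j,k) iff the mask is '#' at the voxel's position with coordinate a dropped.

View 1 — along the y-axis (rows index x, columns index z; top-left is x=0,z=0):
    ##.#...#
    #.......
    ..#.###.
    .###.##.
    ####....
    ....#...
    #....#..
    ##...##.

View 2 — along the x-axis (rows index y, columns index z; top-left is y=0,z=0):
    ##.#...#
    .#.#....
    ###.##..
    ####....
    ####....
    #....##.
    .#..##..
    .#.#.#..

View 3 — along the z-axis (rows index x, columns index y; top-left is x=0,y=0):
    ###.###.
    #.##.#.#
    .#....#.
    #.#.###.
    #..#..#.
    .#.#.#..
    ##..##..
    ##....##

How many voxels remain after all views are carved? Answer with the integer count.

|visual hull| = 50

full grid |V| = 512
V1 y: intersect with XZ mask (25 set) -- 200 left
V2 x: intersect with YZ mask (28 set) -- 101 left
V3 z: intersect with XY mask (32 set) -- 50 left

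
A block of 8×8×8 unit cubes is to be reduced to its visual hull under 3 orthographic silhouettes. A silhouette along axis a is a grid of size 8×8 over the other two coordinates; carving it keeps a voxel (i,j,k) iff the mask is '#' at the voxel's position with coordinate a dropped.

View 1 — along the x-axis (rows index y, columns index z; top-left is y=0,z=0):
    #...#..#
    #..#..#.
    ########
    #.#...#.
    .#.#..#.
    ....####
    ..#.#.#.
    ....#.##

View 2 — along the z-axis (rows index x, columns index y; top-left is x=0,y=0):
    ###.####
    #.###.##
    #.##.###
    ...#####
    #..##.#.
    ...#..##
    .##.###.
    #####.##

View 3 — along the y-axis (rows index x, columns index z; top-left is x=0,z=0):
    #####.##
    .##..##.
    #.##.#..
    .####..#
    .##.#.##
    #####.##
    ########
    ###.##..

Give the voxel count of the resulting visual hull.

voxel count = 107

full grid |V| = 512
V1 x: intersect with YZ mask (30 set) -- 240 left
V2 z: intersect with XY mask (43 set) -- 158 left
V3 y: intersect with XZ mask (45 set) -- 107 left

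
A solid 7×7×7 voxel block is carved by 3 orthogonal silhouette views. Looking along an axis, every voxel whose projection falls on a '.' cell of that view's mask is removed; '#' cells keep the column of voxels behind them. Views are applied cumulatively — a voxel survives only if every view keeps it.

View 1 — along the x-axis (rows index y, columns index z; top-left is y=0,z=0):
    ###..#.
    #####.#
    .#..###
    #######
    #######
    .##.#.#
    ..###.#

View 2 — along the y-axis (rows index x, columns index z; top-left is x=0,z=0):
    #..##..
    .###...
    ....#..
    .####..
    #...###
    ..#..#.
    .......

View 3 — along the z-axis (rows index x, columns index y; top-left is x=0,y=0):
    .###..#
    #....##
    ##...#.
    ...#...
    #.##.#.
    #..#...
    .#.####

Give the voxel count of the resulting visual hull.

full grid |V| = 343
  1. axis=0 (YZ plane), |mask|=36  ⇒  voxels=252
  2. axis=1 (XZ plane), |mask|=17  ⇒  voxels=88
  3. axis=2 (XY plane), |mask|=22  ⇒  voxels=36

|visual hull| = 36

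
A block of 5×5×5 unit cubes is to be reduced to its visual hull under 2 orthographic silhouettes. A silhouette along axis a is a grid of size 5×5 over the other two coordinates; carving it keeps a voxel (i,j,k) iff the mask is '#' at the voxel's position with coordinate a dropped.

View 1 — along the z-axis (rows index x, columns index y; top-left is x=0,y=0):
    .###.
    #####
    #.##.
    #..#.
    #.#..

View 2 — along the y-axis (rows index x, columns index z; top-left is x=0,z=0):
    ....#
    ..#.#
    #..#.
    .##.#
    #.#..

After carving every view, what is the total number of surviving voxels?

29 voxels

full grid |V| = 125
step 1: project along z, AND mask (15/25) → |grid| = 75
step 2: project along y, AND mask (10/25) → |grid| = 29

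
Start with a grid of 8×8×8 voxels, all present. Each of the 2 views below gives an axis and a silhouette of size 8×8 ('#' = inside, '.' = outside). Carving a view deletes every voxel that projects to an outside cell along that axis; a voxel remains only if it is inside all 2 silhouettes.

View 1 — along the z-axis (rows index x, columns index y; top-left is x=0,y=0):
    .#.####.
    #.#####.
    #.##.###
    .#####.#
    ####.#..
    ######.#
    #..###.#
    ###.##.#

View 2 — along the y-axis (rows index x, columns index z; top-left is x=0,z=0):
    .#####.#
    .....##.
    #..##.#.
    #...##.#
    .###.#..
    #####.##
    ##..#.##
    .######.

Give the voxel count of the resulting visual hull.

full grid |V| = 512
carve view 1 (along z, XY-mask fill 46/64): 368 voxels remain
carve view 2 (along y, XZ-mask fill 38/64): 220 voxels remain

|visual hull| = 220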